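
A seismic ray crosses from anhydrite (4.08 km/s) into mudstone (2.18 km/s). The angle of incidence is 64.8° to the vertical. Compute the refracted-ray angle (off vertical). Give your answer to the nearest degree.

29°

sin θ₁/V₁ = sin θ₂/V₂ ⇒ sin θ₂ = 2.18·sin 64.8°/4.08 = 2.18·0.9048/4.08 = 0.4835.
θ₂ = sin⁻¹(0.4835) = 28.91° (from vertical).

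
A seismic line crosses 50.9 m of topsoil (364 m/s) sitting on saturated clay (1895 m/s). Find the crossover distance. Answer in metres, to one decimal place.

123.7 m

x_cross = 2h·√((V₂+V₁)/(V₂−V₁)).
(V₂+V₁)/(V₂−V₁) = (1895+364)/(1895−364) = 1.4755; √ = 1.2147.
x_cross = 2·50.9·1.2147 = 123.66 m.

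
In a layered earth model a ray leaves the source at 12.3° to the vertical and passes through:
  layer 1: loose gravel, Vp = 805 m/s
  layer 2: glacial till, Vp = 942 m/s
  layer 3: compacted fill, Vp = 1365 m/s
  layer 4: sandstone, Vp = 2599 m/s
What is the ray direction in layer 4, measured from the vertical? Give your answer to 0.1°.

43.5°

Ray parameter p = sin 12.3° / 805 = 2.6463e-04 s/m.
sin θ_4 = p·V_4 = 2.6463e-04 × 2599 = 0.6878.
θ_4 = 43.45° from the vertical.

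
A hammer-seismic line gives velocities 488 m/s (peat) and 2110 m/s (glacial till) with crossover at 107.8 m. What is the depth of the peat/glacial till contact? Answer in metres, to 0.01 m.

x_cross = 2h·√((V₂+V₁)/(V₂−V₁)) → h = x_cross / (2·√((V₂+V₁)/(V₂−V₁))).
√((V₂+V₁)/(V₂−V₁)) = √((2110+488)/(2110−488)) = 1.2656.
h = 107.8 / (2·1.2656) = 42.59 m.

42.59 m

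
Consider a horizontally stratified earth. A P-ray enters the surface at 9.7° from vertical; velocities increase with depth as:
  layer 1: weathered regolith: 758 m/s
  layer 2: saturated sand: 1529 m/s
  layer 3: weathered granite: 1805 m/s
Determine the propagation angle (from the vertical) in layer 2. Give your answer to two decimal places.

19.87°

Snell's law across each interface conserves sin θ / V, so sin θ_2 = V_2·sin θ₁/V₁.
sin θ_2 = 1529 × sin 9.7° / 758 = 0.3399.
θ_2 = 19.87° from the vertical.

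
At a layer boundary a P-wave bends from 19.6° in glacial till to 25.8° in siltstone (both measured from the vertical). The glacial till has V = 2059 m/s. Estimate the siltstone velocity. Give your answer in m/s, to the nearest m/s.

2671 m/s

Snell's law: sin 19.6°/V₁ = sin 25.8°/V₂.
V₂ = V₁·sin 25.8°/sin 19.6° = 2059 × 1.2974 = 2671.45 m/s.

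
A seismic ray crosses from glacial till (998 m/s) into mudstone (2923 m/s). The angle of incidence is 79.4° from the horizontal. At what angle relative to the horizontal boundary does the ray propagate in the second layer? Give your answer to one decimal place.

57.4°

Convert to the normal: θ₁ = 90° − 79.4° = 10.6°.
Snell's law: sin θ₂ = (V₂/V₁)·sin θ₁ = (2923/998)·sin 10.6° = 0.5388.
θ₂ = sin⁻¹(0.5388) = 32.60° (from vertical).
From the interface: 90° − 32.60° = 57.40°.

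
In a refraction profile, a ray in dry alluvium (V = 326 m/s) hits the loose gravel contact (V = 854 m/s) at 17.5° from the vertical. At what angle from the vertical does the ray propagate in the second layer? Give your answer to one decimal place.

Snell's law: sin θ₂ = (V₂/V₁)·sin θ₁ = (854/326)·sin 17.5° = 0.7877.
θ₂ = sin⁻¹(0.7877) = 51.97° (from vertical).

52.0°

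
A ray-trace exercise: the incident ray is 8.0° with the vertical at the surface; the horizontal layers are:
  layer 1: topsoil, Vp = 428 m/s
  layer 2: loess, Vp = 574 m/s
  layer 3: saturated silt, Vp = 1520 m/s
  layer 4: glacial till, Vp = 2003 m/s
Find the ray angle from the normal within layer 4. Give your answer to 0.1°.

40.6°

Snell's law across each interface conserves sin θ / V, so sin θ_4 = V_4·sin θ₁/V₁.
sin θ_4 = 2003 × sin 8.0° / 428 = 0.6513.
θ_4 = arcsin 0.6513 = 40.64°.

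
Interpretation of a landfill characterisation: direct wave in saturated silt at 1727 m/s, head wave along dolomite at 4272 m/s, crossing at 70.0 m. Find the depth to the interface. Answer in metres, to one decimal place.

22.8 m

h = (x_cross/2)·√((V₂−V₁)/(V₂+V₁)).
(V₂−V₁)/(V₂+V₁) = (4272−1727)/(4272+1727) = 0.4242; √ = 0.6513.
h = (70.0/2)·0.6513 = 22.80 m.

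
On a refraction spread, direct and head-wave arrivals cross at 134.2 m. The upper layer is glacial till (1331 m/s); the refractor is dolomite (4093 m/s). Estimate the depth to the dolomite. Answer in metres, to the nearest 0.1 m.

47.9 m

h = (x_cross/2)·√((V₂−V₁)/(V₂+V₁)).
(V₂−V₁)/(V₂+V₁) = (4093−1331)/(4093+1331) = 0.5092; √ = 0.7136.
h = (134.2/2)·0.7136 = 47.88 m.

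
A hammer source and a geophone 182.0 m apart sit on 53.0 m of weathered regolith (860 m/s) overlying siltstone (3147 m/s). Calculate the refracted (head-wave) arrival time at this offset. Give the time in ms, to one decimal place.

t = x/V₂ + 2h·√(V₂²−V₁²)/(V₁V₂).
√(V₂²−V₁²) = √(3147²−860²) = 3027.2 m/s; delay term = 2·53.0·3027.2/(860·3147) = 0.11856 s.
t = 182.0/3147 + 0.11856 = 0.17640 s.

176.4 ms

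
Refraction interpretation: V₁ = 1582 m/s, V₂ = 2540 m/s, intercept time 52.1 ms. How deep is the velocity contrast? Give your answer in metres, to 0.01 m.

52.68 m

h = tᵢ·V₁·V₂ / (2·√(V₂²−V₁²)).
√(V₂²−V₁²) = √(2540² − 1582²) = 1987.2 m/s.
h = 0.0521 s × 1582 × 2540 / (2 × 1987.2) = 52.68 m.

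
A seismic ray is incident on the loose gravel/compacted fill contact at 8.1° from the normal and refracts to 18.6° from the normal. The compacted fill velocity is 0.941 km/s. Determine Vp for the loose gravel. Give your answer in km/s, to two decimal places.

0.42 km/s

sin 8.1° = 0.1409; sin 18.6° = 0.3190.
V₁ = V₂·(sin θ₁/sin θ₂) = 0.941·(0.1409/0.3190) = 0.42 km/s.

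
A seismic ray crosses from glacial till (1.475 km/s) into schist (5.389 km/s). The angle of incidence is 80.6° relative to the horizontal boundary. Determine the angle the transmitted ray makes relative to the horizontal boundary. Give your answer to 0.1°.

53.4°

Convert to the normal: θ₁ = 90° − 80.6° = 9.4°.
sin θ₁/V₁ = sin θ₂/V₂ ⇒ sin θ₂ = 5.389·sin 9.4°/1.475 = 5.389·0.1633/1.475 = 0.5967.
θ₂ = sin⁻¹(0.5967) = 36.64° (from vertical).
From the interface: 90° − 36.64° = 53.36°.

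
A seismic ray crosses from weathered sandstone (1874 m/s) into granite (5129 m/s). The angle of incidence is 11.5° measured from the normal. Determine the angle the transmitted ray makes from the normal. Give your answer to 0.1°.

33.1°

Snell's law: sin θ₂ = (V₂/V₁)·sin θ₁ = (5129/1874)·sin 11.5° = 0.5457.
θ₂ = sin⁻¹(0.5457) = 33.07° (from vertical).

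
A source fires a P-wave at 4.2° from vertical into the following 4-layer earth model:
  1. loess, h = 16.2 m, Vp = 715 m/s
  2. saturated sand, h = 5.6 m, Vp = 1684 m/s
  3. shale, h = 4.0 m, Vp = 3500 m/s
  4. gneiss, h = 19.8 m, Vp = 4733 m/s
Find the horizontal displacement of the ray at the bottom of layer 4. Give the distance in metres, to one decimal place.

Apply Snell's law at each interface; in layer i the horizontal offset is hᵢ·tan θᵢ.
Layer 1: θ = 4.20°; offset = 16.2·tan 4.20° = 1.190 m.
Layer 2: sin θ = 1684·sin 4.2°/715 = 0.1725, θ = 9.93°; offset = 5.6·tan 9.93° = 0.981 m.
Layer 3: sin θ = 3500·sin 4.2°/715 = 0.3585, θ = 21.01°; offset = 4.0·tan 21.01° = 1.536 m.
Layer 4: sin θ = 4733·sin 4.2°/715 = 0.4848, θ = 29.00°; offset = 19.8·tan 29.00° = 10.975 m.
Total horizontal offset = 14.682 m.

14.7 m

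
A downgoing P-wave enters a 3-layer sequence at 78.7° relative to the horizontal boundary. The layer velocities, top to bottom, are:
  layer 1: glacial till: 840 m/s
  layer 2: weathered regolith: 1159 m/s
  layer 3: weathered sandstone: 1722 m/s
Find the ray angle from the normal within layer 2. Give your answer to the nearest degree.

16°

From the normal: θ₁ = 90° − 78.7° = 11.3°.
Ray parameter p = sin 11.3° / 840 = 2.3327e-04 s/m.
sin θ_2 = p·V_2 = 2.3327e-04 × 1159 = 0.2704.
θ_2 = arcsin 0.2704 = 15.69°.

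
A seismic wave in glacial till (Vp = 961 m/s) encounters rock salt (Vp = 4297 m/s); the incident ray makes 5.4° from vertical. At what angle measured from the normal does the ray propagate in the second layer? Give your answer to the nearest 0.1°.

24.9°

Snell's law: sin θ₂ = (V₂/V₁)·sin θ₁ = (4297/961)·sin 5.4° = 0.4208.
θ₂ = arcsin 0.4208 = 24.88° from the normal.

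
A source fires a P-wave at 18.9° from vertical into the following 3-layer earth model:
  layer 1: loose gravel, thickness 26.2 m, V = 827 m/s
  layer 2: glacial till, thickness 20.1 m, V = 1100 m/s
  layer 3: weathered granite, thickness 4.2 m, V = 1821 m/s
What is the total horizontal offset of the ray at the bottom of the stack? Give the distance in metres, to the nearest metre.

23 m

Ray parameter p = sin 18.9° / 827 m/s = 3.9168e-04 s/m.
Layer 1: θ = 18.90°; offset = 26.2·tan 18.90° = 8.970 m.
Layer 2: sin θ = p·1100 = 0.4308 → θ = 25.52°; offset = 20.1·tan 25.52° = 9.596 m.
Layer 3: sin θ = p·1821 = 0.7132 → θ = 45.50°; offset = 4.2·tan 45.50° = 4.274 m.
Summing the layer offsets gives 22.840 m.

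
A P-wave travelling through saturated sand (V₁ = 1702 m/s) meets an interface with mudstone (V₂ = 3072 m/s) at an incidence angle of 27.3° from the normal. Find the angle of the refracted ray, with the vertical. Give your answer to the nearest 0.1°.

55.9°

sin θ₁/V₁ = sin θ₂/V₂ ⇒ sin θ₂ = 3072·sin 27.3°/1702 = 3072·0.4586/1702 = 0.8278.
θ₂ = arcsin 0.8278 = 55.88° from the normal.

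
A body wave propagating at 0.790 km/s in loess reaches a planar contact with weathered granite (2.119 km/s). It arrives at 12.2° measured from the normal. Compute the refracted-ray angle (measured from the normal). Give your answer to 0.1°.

34.5°

sin θ₁/V₁ = sin θ₂/V₂ ⇒ sin θ₂ = 2.119·sin 12.2°/0.790 = 2.119·0.2113/0.790 = 0.5668.
θ₂ = sin⁻¹(0.5668) = 34.53° (from vertical).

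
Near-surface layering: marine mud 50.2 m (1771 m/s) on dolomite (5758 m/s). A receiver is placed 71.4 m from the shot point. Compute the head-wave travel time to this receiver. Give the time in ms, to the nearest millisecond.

66 ms

θ_c = arcsin(V₁/V₂) = arcsin(1771/5758) = 17.91°, cos θ_c = 0.9515.
Intercept time tᵢ = 2h cos θ_c / V₁ = 2·50.2·0.9515/1771 = 0.05394 s.
t = x/V₂ + tᵢ = 71.4/5758 + 0.05394 = 0.06634 s.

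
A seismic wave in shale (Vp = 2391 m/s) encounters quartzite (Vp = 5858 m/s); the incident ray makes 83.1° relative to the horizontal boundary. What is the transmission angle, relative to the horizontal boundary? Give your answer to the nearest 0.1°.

72.9°

Convert to the normal: θ₁ = 90° − 83.1° = 6.9°.
sin θ₁/V₁ = sin θ₂/V₂ ⇒ sin θ₂ = 5858·sin 6.9°/2391 = 5858·0.1201/2391 = 0.2943.
θ₂ = arcsin 0.2943 = 17.12° from the normal.
From the interface: 90° − 17.12° = 72.88°.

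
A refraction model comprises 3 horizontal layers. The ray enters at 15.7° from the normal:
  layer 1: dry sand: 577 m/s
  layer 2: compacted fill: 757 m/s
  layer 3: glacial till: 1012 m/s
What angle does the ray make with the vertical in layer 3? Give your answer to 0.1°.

28.3°

Snell's law across each interface conserves sin θ / V, so sin θ_3 = V_3·sin θ₁/V₁.
sin θ_3 = 1012 × sin 15.7° / 577 = 0.4746.
θ_3 = arcsin 0.4746 = 28.33°.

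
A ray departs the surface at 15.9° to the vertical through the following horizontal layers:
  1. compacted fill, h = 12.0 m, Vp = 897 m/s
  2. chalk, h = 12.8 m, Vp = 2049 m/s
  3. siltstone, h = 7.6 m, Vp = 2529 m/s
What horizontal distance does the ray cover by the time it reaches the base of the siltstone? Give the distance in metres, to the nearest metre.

23 m

p = sin θ₁/V₁ = sin 15.9°/897 = 3.0542e-04 s/m is conserved through the stack.
Layer 1: θ = 15.90°; offset = 12.0·tan 15.90° = 3.418 m.
Layer 2: sin θ = p·2049 = 0.6258 → θ = 38.74°; offset = 12.8·tan 38.74° = 10.270 m.
Layer 3: sin θ = p·2529 = 0.7724 → θ = 50.57°; offset = 7.6·tan 50.57° = 9.242 m.
Summing the layer offsets gives 22.931 m.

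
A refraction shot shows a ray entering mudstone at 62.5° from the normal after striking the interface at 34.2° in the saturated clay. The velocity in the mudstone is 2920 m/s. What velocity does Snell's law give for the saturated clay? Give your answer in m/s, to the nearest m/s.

Snell's law: sin 34.2°/V₁ = sin 62.5°/V₂.
V₁ = V₂·sin 34.2°/sin 62.5° = 2920 × 0.6337 = 1850.35 m/s.

1850 m/s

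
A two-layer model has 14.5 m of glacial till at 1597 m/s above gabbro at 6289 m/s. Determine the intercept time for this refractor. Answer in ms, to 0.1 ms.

17.6 ms

tᵢ = 2h·√(V₂²−V₁²)/(V₁V₂).
√(V₂²−V₁²) = √(6289²−1597²) = 6082.9 m/s.
tᵢ = 2·14.5·6082.9/(1597·6289) = 0.01756 s.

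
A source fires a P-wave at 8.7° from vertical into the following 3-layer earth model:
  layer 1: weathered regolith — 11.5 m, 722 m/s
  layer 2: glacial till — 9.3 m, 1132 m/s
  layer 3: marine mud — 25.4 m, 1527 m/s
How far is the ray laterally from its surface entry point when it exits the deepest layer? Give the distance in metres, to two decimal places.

Apply Snell's law at each interface; in layer i the horizontal offset is hᵢ·tan θᵢ.
Layer 1: θ = 8.70°; offset = 11.5·tan 8.70° = 1.7597 m.
Layer 2: sin θ = 1132·sin 8.7°/722 = 0.2372, θ = 13.72°; offset = 9.3·tan 13.72° = 2.2703 m.
Layer 3: sin θ = 1527·sin 8.7°/722 = 0.3199, θ = 18.66°; offset = 25.4·tan 18.66° = 8.5764 m.
Total horizontal offset = 12.6065 m.

12.61 m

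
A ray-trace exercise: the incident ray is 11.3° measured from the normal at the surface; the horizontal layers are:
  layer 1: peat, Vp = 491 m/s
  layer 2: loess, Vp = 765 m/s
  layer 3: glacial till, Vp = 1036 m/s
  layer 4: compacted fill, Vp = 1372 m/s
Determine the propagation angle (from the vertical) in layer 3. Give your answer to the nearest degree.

Snell's law across each interface conserves sin θ / V, so sin θ_3 = V_3·sin θ₁/V₁.
sin θ_3 = 1036 × sin 11.3° / 491 = 0.4134.
θ_3 = arcsin 0.4134 = 24.42°.

24°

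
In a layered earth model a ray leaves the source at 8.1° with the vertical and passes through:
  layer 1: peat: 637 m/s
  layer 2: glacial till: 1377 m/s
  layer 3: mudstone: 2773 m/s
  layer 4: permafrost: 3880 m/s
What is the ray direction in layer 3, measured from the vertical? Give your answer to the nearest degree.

38°

Snell's law across each interface conserves sin θ / V, so sin θ_3 = V_3·sin θ₁/V₁.
sin θ_3 = 2773 × sin 8.1° / 637 = 0.6134.
θ_3 = arcsin 0.6134 = 37.83°.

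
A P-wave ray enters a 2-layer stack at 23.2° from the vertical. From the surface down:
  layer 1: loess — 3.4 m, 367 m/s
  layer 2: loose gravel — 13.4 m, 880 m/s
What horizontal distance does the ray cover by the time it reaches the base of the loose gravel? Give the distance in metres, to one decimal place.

40.0 m

Apply Snell's law at each interface; in layer i the horizontal offset is hᵢ·tan θᵢ.
Layer 1: θ = 23.20°; offset = 3.4·tan 23.20° = 1.457 m.
Layer 2: sin θ = 880·sin 23.2°/367 = 0.9446, θ = 70.84°; offset = 13.4·tan 70.84° = 38.565 m.
Σ offsets = 40.022 m.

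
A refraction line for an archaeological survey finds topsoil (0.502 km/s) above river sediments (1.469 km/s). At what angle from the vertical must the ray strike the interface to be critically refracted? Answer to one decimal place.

20.0°

At critical incidence the refracted ray runs along the interface (θ₂ = 90°), so sin θ_c = V₁/V₂.
θ_c = arcsin(0.502/1.469) = arcsin 0.3417 = 19.98°.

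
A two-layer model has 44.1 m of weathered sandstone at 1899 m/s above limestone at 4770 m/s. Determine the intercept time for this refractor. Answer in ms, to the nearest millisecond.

θ_c = arcsin(V₁/V₂) = arcsin(1899/4770) = 23.46°; cos θ_c = 0.9173.
tᵢ = 2h·cos θ_c / V₁ = 2·44.1·0.9173 / 1899 = 0.04261 s.

43 ms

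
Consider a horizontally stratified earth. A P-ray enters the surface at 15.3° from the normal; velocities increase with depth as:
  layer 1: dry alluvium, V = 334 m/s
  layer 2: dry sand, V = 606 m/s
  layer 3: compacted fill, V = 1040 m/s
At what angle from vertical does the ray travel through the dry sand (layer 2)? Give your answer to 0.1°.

28.6°

Ray parameter p = sin 15.3° / 334 = 7.9004e-04 s/m.
sin θ_2 = p·V_2 = 7.9004e-04 × 606 = 0.4788.
θ_2 = arcsin 0.4788 = 28.60°.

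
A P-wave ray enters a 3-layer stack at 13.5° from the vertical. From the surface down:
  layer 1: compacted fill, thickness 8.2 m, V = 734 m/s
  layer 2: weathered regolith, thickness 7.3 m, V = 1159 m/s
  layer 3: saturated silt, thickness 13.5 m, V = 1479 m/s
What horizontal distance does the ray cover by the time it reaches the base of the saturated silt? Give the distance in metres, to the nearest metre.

12 m

Apply Snell's law at each interface; in layer i the horizontal offset is hᵢ·tan θᵢ.
Layer 1: θ = 13.50°; offset = 8.2·tan 13.50° = 1.969 m.
Layer 2: sin θ = 1159·sin 13.5°/734 = 0.3686, θ = 21.63°; offset = 7.3·tan 21.63° = 2.895 m.
Layer 3: sin θ = 1479·sin 13.5°/734 = 0.4704, θ = 28.06°; offset = 13.5·tan 28.06° = 7.196 m.
Summing the layer offsets gives 12.059 m.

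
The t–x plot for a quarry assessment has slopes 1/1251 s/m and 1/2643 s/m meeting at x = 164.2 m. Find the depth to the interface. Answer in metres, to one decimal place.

h = (x_cross/2)·√((V₂−V₁)/(V₂+V₁)).
(V₂−V₁)/(V₂+V₁) = (2643−1251)/(2643+1251) = 0.3575; √ = 0.5979.
h = (164.2/2)·0.5979 = 49.09 m.

49.1 m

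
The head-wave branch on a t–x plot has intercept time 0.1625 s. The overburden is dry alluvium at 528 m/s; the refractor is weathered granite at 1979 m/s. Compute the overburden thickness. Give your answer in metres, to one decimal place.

44.5 m

h = tᵢ·V₁·V₂ / (2·√(V₂²−V₁²)).
√(V₂²−V₁²) = √(1979² − 528²) = 1907.3 m/s.
h = 0.1625 s × 528 × 1979 / (2 × 1907.3) = 44.51 m.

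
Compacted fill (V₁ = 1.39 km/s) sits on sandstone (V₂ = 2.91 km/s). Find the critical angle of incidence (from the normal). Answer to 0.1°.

28.5°

Critical incidence: sin θ_c = V₁/V₂ = 1.39/2.91 = 0.4777.
θ_c = arcsin 0.4777 = 28.53°.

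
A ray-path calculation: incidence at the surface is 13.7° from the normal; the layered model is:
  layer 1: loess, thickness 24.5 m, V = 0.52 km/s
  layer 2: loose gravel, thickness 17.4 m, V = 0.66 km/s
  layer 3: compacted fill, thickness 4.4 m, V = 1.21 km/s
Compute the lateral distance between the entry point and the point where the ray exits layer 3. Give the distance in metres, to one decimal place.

14.4 m

p = sin θ₁/V₁ = sin 13.7°/0.52 = 4.5546e-01 s/km is conserved through the stack.
Layer 1: θ = 13.70°; offset = 24.5·tan 13.70° = 5.972 m.
Layer 2: sin θ = p·0.66 = 0.3006 → θ = 17.49°; offset = 17.4·tan 17.49° = 5.484 m.
Layer 3: sin θ = p·1.21 = 0.5511 → θ = 33.44°; offset = 4.4·tan 33.44° = 2.906 m.
Total horizontal offset = 14.363 m.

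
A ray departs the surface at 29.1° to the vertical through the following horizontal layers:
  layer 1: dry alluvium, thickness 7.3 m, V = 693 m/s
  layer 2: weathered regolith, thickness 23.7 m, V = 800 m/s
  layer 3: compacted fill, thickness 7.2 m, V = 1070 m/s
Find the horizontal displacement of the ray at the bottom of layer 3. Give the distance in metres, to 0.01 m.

28.33 m

Apply Snell's law at each interface; in layer i the horizontal offset is hᵢ·tan θᵢ.
Layer 1: θ = 29.10°; offset = 7.3·tan 29.10° = 4.0631 m.
Layer 2: sin θ = 800·sin 29.1°/693 = 0.5614, θ = 34.15°; offset = 23.7·tan 34.15° = 16.0790 m.
Layer 3: sin θ = 1070·sin 29.1°/693 = 0.7509, θ = 48.67°; offset = 7.2·tan 48.67° = 8.1867 m.
Total horizontal offset = 28.3288 m.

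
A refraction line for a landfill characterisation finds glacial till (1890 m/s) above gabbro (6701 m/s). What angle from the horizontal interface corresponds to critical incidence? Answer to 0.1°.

Critical incidence: sin θ_c = V₁/V₂ = 1890/6701 = 0.2820.
θ_c = arcsin 0.2820 = 16.38°.
Measured from the interface: 90° − 16.38° = 73.62°.

73.6°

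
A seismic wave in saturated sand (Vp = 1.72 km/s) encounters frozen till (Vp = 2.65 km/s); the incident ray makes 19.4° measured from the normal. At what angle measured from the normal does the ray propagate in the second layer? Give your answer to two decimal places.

30.78°

sin θ₁/V₁ = sin θ₂/V₂ ⇒ sin θ₂ = 2.65·sin 19.4°/1.72 = 2.65·0.3322/1.72 = 0.5118.
θ₂ = arcsin 0.5118 = 30.78° from the normal.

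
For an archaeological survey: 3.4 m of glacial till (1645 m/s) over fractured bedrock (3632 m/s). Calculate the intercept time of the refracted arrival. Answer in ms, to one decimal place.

3.7 ms

θ_c = arcsin(V₁/V₂) = arcsin(1645/3632) = 26.93°; cos θ_c = 0.8916.
tᵢ = 2h·cos θ_c / V₁ = 2·3.4·0.8916 / 1645 = 0.00369 s.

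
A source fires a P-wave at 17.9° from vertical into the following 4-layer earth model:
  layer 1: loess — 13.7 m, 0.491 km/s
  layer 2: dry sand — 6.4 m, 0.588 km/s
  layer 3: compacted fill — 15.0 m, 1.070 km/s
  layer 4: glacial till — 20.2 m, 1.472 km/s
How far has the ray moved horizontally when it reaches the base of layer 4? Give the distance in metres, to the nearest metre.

p = sin θ₁/V₁ = sin 17.9°/0.491 = 6.2598e-01 s/km is conserved through the stack.
Layer 1: θ = 17.90°; offset = 13.7·tan 17.90° = 4.425 m.
Layer 2: sin θ = p·0.588 = 0.3681 → θ = 21.60°; offset = 6.4·tan 21.60° = 2.534 m.
Layer 3: sin θ = p·1.070 = 0.6698 → θ = 42.05°; offset = 15.0·tan 42.05° = 13.531 m.
Layer 4: sin θ = p·1.472 = 0.9214 → θ = 67.14°; offset = 20.2·tan 67.14° = 47.909 m.
Total horizontal offset = 68.398 m.

68 m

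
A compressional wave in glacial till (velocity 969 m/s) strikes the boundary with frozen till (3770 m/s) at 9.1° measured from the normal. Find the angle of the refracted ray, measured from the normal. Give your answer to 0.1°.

sin θ₁/V₁ = sin θ₂/V₂ ⇒ sin θ₂ = 3770·sin 9.1°/969 = 3770·0.1582/969 = 0.6153.
θ₂ = sin⁻¹(0.6153) = 37.98° (from vertical).

38.0°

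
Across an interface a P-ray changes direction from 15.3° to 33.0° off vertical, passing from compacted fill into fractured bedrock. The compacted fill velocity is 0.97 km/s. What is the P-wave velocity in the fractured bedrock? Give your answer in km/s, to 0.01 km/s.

2.00 km/s

Snell's law: sin 15.3°/V₁ = sin 33.0°/V₂.
V₂ = V₁·sin 33.0°/sin 15.3° = 0.97 × 2.0640 = 2.00 km/s.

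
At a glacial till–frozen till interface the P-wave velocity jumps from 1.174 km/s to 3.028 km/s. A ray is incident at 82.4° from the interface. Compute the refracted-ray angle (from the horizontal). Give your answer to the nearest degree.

Angle from the normal: 90° − 82.4° = 7.6°.
sin θ₁/V₁ = sin θ₂/V₂ ⇒ sin θ₂ = 3.028·sin 7.6°/1.174 = 3.028·0.1323/1.174 = 0.3411.
θ₂ = arcsin 0.3411 = 19.94° from the normal.
From the interface: 90° − 19.94° = 70.06°.

70°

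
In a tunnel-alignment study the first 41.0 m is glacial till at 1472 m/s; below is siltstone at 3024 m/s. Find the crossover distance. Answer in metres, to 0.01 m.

139.57 m

x_cross = 2h·√((V₂+V₁)/(V₂−V₁)).
(V₂+V₁)/(V₂−V₁) = (3024+1472)/(3024−1472) = 2.8969; √ = 1.7020.
x_cross = 2·41.0·1.7020 = 139.57 m.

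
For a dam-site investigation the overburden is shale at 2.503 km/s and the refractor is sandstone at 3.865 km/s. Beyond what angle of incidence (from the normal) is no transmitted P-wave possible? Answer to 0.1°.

40.4°

At critical incidence the refracted ray runs along the interface (θ₂ = 90°), so sin θ_c = V₁/V₂.
θ_c = arcsin(2.503/3.865) = arcsin 0.6476 = 40.36°.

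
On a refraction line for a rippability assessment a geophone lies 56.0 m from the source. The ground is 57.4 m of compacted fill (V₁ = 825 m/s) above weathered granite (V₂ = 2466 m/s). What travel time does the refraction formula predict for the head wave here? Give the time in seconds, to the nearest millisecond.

0.154 s

θ_c = arcsin(V₁/V₂) = arcsin(825/2466) = 19.55°, cos θ_c = 0.9424.
Intercept time tᵢ = 2h cos θ_c / V₁ = 2·57.4·0.9424/825 = 0.13113 s.
t = x/V₂ + tᵢ = 56.0/2466 + 0.13113 = 0.15384 s.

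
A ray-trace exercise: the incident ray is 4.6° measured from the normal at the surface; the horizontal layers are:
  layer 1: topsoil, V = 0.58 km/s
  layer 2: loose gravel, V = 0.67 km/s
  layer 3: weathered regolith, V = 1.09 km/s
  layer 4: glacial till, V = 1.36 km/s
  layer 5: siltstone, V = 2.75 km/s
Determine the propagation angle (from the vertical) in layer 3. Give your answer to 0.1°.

8.7°

Ray parameter p = sin 4.6° / 0.58 = 1.3827e-01 s/km.
sin θ_3 = p·V_3 = 1.3827e-01 × 1.09 = 0.1507.
θ_3 = 8.67° from the vertical.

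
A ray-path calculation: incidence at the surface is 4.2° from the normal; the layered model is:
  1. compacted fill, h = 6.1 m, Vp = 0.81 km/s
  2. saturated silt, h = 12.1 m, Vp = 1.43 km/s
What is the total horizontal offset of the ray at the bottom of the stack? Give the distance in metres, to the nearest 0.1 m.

Ray parameter p = sin 4.2° / 0.81 km/s = 9.0418e-02 s/km.
Layer 1: θ = 4.20°; offset = 6.1·tan 4.20° = 0.448 m.
Layer 2: sin θ = p·1.43 = 0.1293 → θ = 7.43°; offset = 12.1·tan 7.43° = 1.578 m.
Total horizontal offset = 2.026 m.

2.0 m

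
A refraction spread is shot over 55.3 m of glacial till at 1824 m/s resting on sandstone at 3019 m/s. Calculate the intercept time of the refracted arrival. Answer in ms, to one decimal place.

tᵢ = 2h·√(V₂²−V₁²)/(V₁V₂).
√(V₂²−V₁²) = √(3019²−1824²) = 2405.7 m/s.
tᵢ = 2·55.3·2405.7/(1824·3019) = 0.04832 s.

48.3 ms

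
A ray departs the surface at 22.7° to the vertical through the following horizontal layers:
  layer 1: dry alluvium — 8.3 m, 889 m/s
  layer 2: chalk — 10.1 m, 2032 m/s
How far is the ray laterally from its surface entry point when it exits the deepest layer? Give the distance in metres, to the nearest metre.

22 m

Ray parameter p = sin 22.7° / 889 m/s = 4.3409e-04 s/m.
Layer 1: θ = 22.70°; offset = 8.3·tan 22.70° = 3.472 m.
Layer 2: sin θ = p·2032 = 0.8821 → θ = 61.89°; offset = 10.1·tan 61.89° = 18.910 m.
Σ offsets = 22.382 m.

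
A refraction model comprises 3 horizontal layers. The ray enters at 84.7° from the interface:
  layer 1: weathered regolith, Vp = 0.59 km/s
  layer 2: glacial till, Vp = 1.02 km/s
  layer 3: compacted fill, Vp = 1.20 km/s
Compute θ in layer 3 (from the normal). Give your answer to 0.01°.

From the normal: θ₁ = 90° − 84.7° = 5.3°.
Snell's law across each interface conserves sin θ / V, so sin θ_3 = V_3·sin θ₁/V₁.
sin θ_3 = 1.20 × sin 5.3° / 0.59 = 0.1879.
θ_3 = 10.83° from the vertical.

10.83°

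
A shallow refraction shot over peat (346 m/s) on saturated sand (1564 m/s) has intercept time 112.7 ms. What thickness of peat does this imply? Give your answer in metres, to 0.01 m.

19.99 m

h = tᵢ·V₁·V₂ / (2·√(V₂²−V₁²)).
√(V₂²−V₁²) = √(1564² − 346²) = 1525.2 m/s.
h = 0.1127 s × 346 × 1564 / (2 × 1525.2) = 19.99 m.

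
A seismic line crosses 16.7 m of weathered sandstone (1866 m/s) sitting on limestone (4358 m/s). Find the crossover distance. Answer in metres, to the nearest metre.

53 m

θ_c = arcsin(1866/4358) = 25.35°, so cos θ_c = 0.9037 and tᵢ = 2h cos θ_c/V₁ = 0.0162 s.
At crossover x/V₁ = x/V₂ + tᵢ ⇒ x = tᵢ/(1/V₁ − 1/V₂) = 0.01618/(5.3591e-04 − 2.2946e-04) = 52.78 m.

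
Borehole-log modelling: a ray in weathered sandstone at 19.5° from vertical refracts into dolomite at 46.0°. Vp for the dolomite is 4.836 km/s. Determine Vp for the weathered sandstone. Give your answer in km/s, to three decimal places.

sin 19.5° = 0.3338; sin 46.0° = 0.7193.
V₁ = V₂·(sin θ₁/sin θ₂) = 4.836·(0.3338/0.7193) = 2.244 km/s.

2.244 km/s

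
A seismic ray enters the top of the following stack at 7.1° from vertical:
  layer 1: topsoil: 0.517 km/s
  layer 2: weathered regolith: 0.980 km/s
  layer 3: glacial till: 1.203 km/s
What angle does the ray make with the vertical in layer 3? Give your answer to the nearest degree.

Ray parameter p = sin 7.1° / 0.517 = 2.3907e-01 s/km.
sin θ_3 = p·V_3 = 2.3907e-01 × 1.203 = 0.2876.
θ_3 = 16.71° from the vertical.

17°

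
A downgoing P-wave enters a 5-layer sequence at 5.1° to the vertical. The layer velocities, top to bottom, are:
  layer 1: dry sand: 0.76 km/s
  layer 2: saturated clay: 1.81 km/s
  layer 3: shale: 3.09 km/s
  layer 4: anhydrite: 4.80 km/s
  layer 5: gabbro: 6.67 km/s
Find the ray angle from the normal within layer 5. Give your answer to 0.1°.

51.3°

Snell's law across each interface conserves sin θ / V, so sin θ_5 = V_5·sin θ₁/V₁.
sin θ_5 = 6.67 × sin 5.1° / 0.76 = 0.7802.
θ_5 = 51.28° from the vertical.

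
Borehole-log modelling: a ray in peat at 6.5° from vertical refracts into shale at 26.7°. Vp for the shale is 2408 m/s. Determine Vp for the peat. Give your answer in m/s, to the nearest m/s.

607 m/s

sin 6.5° = 0.1132; sin 26.7° = 0.4493.
V₁ = V₂·(sin θ₁/sin θ₂) = 2408·(0.1132/0.4493) = 606.68 m/s.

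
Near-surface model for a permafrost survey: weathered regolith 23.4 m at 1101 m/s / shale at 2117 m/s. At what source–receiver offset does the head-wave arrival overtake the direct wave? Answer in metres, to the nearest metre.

x_cross = 2h·√((V₂+V₁)/(V₂−V₁)).
(V₂+V₁)/(V₂−V₁) = (2117+1101)/(2117−1101) = 3.1673; √ = 1.7797.
x_cross = 2·23.4·1.7797 = 83.29 m.

83 m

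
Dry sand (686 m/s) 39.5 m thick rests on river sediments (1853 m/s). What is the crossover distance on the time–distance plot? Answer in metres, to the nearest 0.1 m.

θ_c = arcsin(686/1853) = 21.73°, so cos θ_c = 0.9289 and tᵢ = 2h cos θ_c/V₁ = 0.1070 s.
At crossover x/V₁ = x/V₂ + tᵢ ⇒ x = tᵢ/(1/V₁ − 1/V₂) = 0.10698/(1.4577e-03 − 5.3967e-04) = 116.53 m.

116.5 m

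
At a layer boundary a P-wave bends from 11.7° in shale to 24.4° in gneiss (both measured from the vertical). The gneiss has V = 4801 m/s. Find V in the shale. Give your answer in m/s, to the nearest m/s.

2357 m/s

sin 11.7° = 0.2028; sin 24.4° = 0.4131.
V₁ = V₂·(sin θ₁/sin θ₂) = 4801·(0.2028/0.4131) = 2356.75 m/s.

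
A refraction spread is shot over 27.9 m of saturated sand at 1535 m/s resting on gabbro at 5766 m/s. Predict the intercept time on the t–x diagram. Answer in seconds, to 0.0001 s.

θ_c = arcsin(V₁/V₂) = arcsin(1535/5766) = 15.44°; cos θ_c = 0.9639.
tᵢ = 2h·cos θ_c / V₁ = 2·27.9·0.9639 / 1535 = 0.03504 s.

0.0350 s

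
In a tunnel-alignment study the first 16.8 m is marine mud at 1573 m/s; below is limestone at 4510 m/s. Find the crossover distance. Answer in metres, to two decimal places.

θ_c = arcsin(1573/4510) = 20.41°, so cos θ_c = 0.9372 and tᵢ = 2h cos θ_c/V₁ = 0.0200 s.
At crossover x/V₁ = x/V₂ + tᵢ ⇒ x = tᵢ/(1/V₁ − 1/V₂) = 0.02002/(6.3573e-04 − 2.2173e-04) = 48.36 m.

48.36 m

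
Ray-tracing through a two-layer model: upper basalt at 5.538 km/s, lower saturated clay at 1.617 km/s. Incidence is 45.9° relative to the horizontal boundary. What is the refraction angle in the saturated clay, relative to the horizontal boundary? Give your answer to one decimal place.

Angle from the normal: 90° − 45.9° = 44.1°.
sin θ₁/V₁ = sin θ₂/V₂ ⇒ sin θ₂ = 1.617·sin 44.1°/5.538 = 1.617·0.6959/5.538 = 0.2032.
θ₂ = arcsin 0.2032 = 11.72° from the normal.
From the interface: 90° − 11.72° = 78.28°.

78.3°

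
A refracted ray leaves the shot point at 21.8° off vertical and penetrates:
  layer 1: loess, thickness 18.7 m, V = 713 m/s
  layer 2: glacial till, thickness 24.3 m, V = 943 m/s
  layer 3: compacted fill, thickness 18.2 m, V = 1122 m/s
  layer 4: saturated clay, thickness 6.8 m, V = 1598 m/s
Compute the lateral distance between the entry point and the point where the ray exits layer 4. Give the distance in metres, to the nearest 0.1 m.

p = sin θ₁/V₁ = sin 21.8°/713 = 5.2085e-04 s/m is conserved through the stack.
Layer 1: θ = 21.80°; offset = 18.7·tan 21.80° = 7.479 m.
Layer 2: sin θ = p·943 = 0.4912 → θ = 29.42°; offset = 24.3·tan 29.42° = 13.702 m.
Layer 3: sin θ = p·1122 = 0.5844 → θ = 35.76°; offset = 18.2·tan 35.76° = 13.107 m.
Layer 4: sin θ = p·1598 = 0.8323 → θ = 56.34°; offset = 6.8·tan 56.34° = 10.211 m.
Summing the layer offsets gives 44.499 m.

44.5 m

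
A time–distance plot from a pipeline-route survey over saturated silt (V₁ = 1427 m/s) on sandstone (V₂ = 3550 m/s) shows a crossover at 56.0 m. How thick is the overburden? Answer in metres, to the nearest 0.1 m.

h = (x_cross/2)·√((V₂−V₁)/(V₂+V₁)).
(V₂−V₁)/(V₂+V₁) = (3550−1427)/(3550+1427) = 0.4266; √ = 0.6531.
h = (56.0/2)·0.6531 = 18.29 m.

18.3 m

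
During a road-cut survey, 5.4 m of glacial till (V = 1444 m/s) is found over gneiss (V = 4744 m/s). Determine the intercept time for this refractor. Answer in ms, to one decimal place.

7.1 ms

θ_c = arcsin(V₁/V₂) = arcsin(1444/4744) = 17.72°; cos θ_c = 0.9525.
tᵢ = 2h·cos θ_c / V₁ = 2·5.4·0.9525 / 1444 = 0.00712 s.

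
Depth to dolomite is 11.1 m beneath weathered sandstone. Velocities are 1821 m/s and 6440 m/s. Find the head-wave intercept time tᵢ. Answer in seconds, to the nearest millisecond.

tᵢ = 2h·√(V₂²−V₁²)/(V₁V₂).
√(V₂²−V₁²) = √(6440²−1821²) = 6177.2 m/s.
tᵢ = 2·11.1·6177.2/(1821·6440) = 0.01169 s.

0.012 s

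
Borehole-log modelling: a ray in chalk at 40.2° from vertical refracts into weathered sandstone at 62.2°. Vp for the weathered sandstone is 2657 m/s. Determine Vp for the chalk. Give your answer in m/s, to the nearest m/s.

sin 40.2° = 0.6455; sin 62.2° = 0.8846.
V₁ = V₂·(sin θ₁/sin θ₂) = 2657·(0.6455/0.8846) = 1938.75 m/s.

1939 m/s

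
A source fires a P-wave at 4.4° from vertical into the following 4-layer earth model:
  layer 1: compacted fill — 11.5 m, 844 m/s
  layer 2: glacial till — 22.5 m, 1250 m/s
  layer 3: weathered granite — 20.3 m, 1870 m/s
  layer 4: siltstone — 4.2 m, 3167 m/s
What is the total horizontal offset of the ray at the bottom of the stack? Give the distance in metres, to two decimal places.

Ray parameter p = sin 4.4° / 844 m/s = 9.0899e-05 s/m.
Layer 1: θ = 4.40°; offset = 11.5·tan 4.40° = 0.8849 m.
Layer 2: sin θ = p·1250 = 0.1136 → θ = 6.52°; offset = 22.5·tan 6.52° = 2.5732 m.
Layer 3: sin θ = p·1870 = 0.1700 → θ = 9.79°; offset = 20.3·tan 9.79° = 3.5016 m.
Layer 4: sin θ = p·3167 = 0.2879 → θ = 16.73°; offset = 4.2·tan 16.73° = 1.2625 m.
Σ offsets = 8.2222 m.

8.22 m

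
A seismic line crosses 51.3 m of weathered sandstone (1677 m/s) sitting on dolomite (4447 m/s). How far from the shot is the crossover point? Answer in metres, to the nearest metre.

153 m

θ_c = arcsin(1677/4447) = 22.15°, so cos θ_c = 0.9262 and tᵢ = 2h cos θ_c/V₁ = 0.0567 s.
At crossover x/V₁ = x/V₂ + tᵢ ⇒ x = tᵢ/(1/V₁ − 1/V₂) = 0.05666/(5.9630e-04 − 2.2487e-04) = 152.55 m.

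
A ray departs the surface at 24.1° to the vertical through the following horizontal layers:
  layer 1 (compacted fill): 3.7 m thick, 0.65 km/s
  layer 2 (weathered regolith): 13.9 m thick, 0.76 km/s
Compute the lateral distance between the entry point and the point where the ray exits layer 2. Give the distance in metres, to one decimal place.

9.2 m

Apply Snell's law at each interface; in layer i the horizontal offset is hᵢ·tan θᵢ.
Layer 1: θ = 24.10°; offset = 3.7·tan 24.10° = 1.655 m.
Layer 2: sin θ = 0.76·sin 24.1°/0.65 = 0.4774, θ = 28.52°; offset = 13.9·tan 28.52° = 7.553 m.
Total horizontal offset = 9.208 m.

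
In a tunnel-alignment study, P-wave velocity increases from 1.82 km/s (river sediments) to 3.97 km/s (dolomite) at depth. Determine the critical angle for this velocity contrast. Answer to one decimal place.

Critical incidence: sin θ_c = V₁/V₂ = 1.82/3.97 = 0.4584.
θ_c = arcsin 0.4584 = 27.29°.

27.3°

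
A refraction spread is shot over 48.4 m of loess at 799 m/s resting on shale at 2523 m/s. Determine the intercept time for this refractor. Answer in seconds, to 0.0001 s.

θ_c = arcsin(V₁/V₂) = arcsin(799/2523) = 18.46°; cos θ_c = 0.9485.
tᵢ = 2h·cos θ_c / V₁ = 2·48.4·0.9485 / 799 = 0.11492 s.

0.1149 s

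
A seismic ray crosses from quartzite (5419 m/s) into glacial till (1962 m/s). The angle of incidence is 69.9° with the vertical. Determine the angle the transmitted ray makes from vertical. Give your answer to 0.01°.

Snell's law: sin θ₂ = (V₂/V₁)·sin θ₁ = (1962/5419)·sin 69.9° = 0.3400.
θ₂ = arcsin 0.3400 = 19.88° from the normal.

19.88°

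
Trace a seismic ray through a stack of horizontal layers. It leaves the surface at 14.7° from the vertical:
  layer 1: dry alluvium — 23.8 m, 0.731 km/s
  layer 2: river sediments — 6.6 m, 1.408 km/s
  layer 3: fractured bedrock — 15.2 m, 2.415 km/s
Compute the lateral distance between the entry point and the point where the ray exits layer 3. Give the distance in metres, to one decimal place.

33.3 m

Apply Snell's law at each interface; in layer i the horizontal offset is hᵢ·tan θᵢ.
Layer 1: θ = 14.70°; offset = 23.8·tan 14.70° = 6.244 m.
Layer 2: sin θ = 1.408·sin 14.7°/0.731 = 0.4888, θ = 29.26°; offset = 6.6·tan 29.26° = 3.698 m.
Layer 3: sin θ = 2.415·sin 14.7°/0.731 = 0.8383, θ = 56.97°; offset = 15.2·tan 56.97° = 23.375 m.
Summing the layer offsets gives 33.316 m.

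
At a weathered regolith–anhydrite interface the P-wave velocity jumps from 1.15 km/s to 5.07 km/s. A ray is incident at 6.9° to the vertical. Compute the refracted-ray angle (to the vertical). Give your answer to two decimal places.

Snell's law: sin θ₂ = (V₂/V₁)·sin θ₁ = (5.07/1.15)·sin 6.9° = 0.5296.
θ₂ = sin⁻¹(0.5296) = 31.98° (from vertical).

31.98°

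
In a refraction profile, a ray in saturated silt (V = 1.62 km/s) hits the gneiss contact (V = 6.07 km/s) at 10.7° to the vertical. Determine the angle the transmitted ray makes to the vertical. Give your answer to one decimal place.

44.1°

sin θ₁/V₁ = sin θ₂/V₂ ⇒ sin θ₂ = 6.07·sin 10.7°/1.62 = 6.07·0.1857/1.62 = 0.6957.
θ₂ = sin⁻¹(0.6957) = 44.08° (from vertical).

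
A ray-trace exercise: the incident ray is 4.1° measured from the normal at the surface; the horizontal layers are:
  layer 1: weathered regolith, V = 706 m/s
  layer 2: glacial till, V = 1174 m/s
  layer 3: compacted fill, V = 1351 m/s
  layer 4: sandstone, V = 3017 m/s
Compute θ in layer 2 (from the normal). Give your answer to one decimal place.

6.8°

Ray parameter p = sin 4.1° / 706 = 1.0127e-04 s/m.
sin θ_2 = p·V_2 = 1.0127e-04 × 1174 = 0.1189.
θ_2 = arcsin 0.1189 = 6.83°.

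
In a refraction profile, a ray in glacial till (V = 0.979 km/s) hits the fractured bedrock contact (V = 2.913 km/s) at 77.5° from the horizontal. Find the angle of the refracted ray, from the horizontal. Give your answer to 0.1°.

Angle from the normal: 90° − 77.5° = 12.5°.
Snell's law: sin θ₂ = (V₂/V₁)·sin θ₁ = (2.913/0.979)·sin 12.5° = 0.6440.
θ₂ = arcsin 0.6440 = 40.09° from the normal.
From the interface: 90° − 40.09° = 49.91°.

49.9°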